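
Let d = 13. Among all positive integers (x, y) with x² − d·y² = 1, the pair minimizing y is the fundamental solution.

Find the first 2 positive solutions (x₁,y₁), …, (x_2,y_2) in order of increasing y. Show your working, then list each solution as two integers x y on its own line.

649 180
842401 233640

d=13: √d = [3; 1,1,1,1,6] (ℓ=5, odd), read p_9/q_9
k=0  a_k=3  p_k/q_k = 3/1
k=1  a_k=1  p_k/q_k = 4/1
…
k=3  a_k=1  p_k/q_k = 11/3
k=4  a_k=1  p_k/q_k = 18/5
k=5  a_k=6  p_k/q_k = 119/33
k=6  a_k=1  p_k/q_k = 137/38
…
k=8  a_k=1  p_k/q_k = 393/109
k=9  a_k=1  p_k/q_k = 649/180
→ (649, 180).  Check: 649²=421201, 13·180²=421200, difference 1.
(x_2, y_2) = (649·649 + 13·180·180, 649·180 + 180·649) = (842401, 233640)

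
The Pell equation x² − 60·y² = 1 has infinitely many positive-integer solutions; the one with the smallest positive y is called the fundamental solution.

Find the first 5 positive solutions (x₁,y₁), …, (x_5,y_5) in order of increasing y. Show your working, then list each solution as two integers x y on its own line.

31 4
1921 248
119071 15372
7380481 952816
457470751 59059220

[7; 1,2,1,14] for √60; ℓ=4 ⇒ convergent index 3
i=0: a=7 ⇒ p=7, q=1
…
i=2: a=2 ⇒ p=23, q=3
i=3: a=1 ⇒ p=31, q=4
(x₁, y₁) = (31, 4);  31² − 60·4² = 1 ✓
(31+4√60)^2 = 1921 + 248√60
(31+4√60)^3 = 119071 + 15372√60
(31+4√60)^4 = 7380481 + 952816√60
(31+4√60)^5 = 457470751 + 59059220√60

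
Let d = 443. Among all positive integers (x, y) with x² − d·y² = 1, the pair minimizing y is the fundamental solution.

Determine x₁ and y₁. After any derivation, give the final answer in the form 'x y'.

√443 = [21; 21,42, …], period ℓ=2 (even) → k=1
k=0  a_k=21  p_k/q_k = 21/1
k=1  a_k=21  p_k/q_k = 442/21
(x₁, y₁) = (442, 21);  442² − 443·21² = 1 ✓

442 21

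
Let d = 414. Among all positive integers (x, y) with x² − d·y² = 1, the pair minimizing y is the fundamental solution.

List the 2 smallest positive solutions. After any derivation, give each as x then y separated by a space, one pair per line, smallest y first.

24335 1196
1184384449 58209320

d=414: √d = [20; 2,1,7,2,7,1,2,40] (ℓ=8, even), read p_7/q_7
k=0  a_k=20  p_k/q_k = 20/1
…
k=6  a_k=1  p_k/q_k = 8444/415
k=7  a_k=2  p_k/q_k = 24335/1196
→ (24335, 1196).  Check: 24335²=592192225, 414·1196²=592192224, difference 1.
k=2:  x_2 = 24335·24335+414·1196·1196 = 1184384449,  y_2 = 24335·1196+1196·24335 = 58209320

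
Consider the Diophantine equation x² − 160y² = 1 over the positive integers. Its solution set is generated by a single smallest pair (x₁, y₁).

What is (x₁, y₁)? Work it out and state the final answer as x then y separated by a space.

√160 = [12; 1,1,1,5,1,1,1,24, …], period ℓ=8 (even) → k=7
i=0: a=12 ⇒ p=12, q=1
i=1: a=1 ⇒ p=13, q=1
i=2: a=1 ⇒ p=25, q=2
i=3: a=1 ⇒ p=38, q=3
i=4: a=5 ⇒ p=215, q=17
i=5: a=1 ⇒ p=253, q=20
i=6: a=1 ⇒ p=468, q=37
i=7: a=1 ⇒ p=721, q=57
fundamental: x₁=721, y₁=57  (since 519841 − 160·3249 = 1)

721 57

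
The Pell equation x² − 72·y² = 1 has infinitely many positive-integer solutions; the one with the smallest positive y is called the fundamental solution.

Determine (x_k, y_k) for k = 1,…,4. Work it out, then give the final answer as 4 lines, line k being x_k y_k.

17 2
577 68
19601 2310
665857 78472

√72 = [8; 2,16, …], period ℓ=2 (even) → k=1
i=0: a=8 ⇒ p=8, q=1
i=1: a=2 ⇒ p=17, q=2
fundamental: x₁=17, y₁=2  (since 289 − 72·4 = 1)
n=2: (17,2)∘(17,2) = (17·17+72·2·2, 17·2+2·17) = (577,68)
n=3: (577,68)∘(17,2) = (17·577+72·2·68, 17·68+2·577) = (19601,2310)
n=4: (19601,2310)∘(17,2) = (17·19601+72·2·2310, 17·2310+2·19601) = (665857,78472)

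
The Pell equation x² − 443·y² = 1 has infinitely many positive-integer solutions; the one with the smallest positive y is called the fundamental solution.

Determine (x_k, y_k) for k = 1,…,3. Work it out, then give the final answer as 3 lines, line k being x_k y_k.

442 21
390727 18564
345402226 16410555

[21; 21,42] for √443; ℓ=2 ⇒ convergent index 1
i=0: a=21 ⇒ p=21, q=1
i=1: a=21 ⇒ p=442, q=21
→ (442, 21).  Check: 442²=195364, 443·21²=195363, difference 1.
(442+21√443)^2 = 390727 + 18564√443
(442+21√443)^3 = 345402226 + 16410555√443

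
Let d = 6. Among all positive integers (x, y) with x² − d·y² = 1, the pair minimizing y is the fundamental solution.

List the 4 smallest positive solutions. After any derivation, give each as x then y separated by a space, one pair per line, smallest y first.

√6 → a₀=2, period (2,4); ℓ=2 even so k=1
step 0: (2, 1)  from 2·(1,0) + (0,1)
step 1: (5, 2)  from 2·(2,1) + (1,0)
fundamental: x₁=5, y₁=2  (since 25 − 6·4 = 1)
(5+2√6)^2 = 49 + 20√6
(5+2√6)^3 = 485 + 198√6
(5+2√6)^4 = 4801 + 1960√6

5 2
49 20
485 198
4801 1960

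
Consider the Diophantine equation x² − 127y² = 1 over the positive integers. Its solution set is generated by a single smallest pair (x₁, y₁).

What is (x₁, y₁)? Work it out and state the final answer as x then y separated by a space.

4730624 419775

√127 = [11; 3,1,2,2,7,11,7,2,2,1,3,22, …], period ℓ=12 (even) → k=11
a_0=11:  p_0=11·1+0=11,  q_0=11·0+1=1
a_1=3:  p_1=3·11+1=34,  q_1=3·1+0=3
a_2=1:  p_2=1·34+11=45,  q_2=1·3+1=4
a_3=2:  p_3=2·45+34=124,  q_3=2·4+3=11
a_4=2:  p_4=2·124+45=293,  q_4=2·11+4=26
…
a_6=11:  p_6=11·2175+293=24218,  q_6=11·193+26=2149
a_7=7:  p_7=7·24218+2175=171701,  q_7=7·2149+193=15236
a_8=2:  p_8=2·171701+24218=367620,  q_8=2·15236+2149=32621
…
a_10=1:  p_10=1·906941+367620=1274561,  q_10=1·80478+32621=113099
a_11=3:  p_11=3·1274561+906941=4730624,  q_11=3·113099+80478=419775
fundamental: x₁=4730624, y₁=419775  (since 22378803429376 − 127·176211050625 = 1)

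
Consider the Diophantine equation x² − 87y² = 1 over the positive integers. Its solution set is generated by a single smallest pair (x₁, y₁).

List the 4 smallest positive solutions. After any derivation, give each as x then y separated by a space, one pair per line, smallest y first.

√87 = [9; 3,18, …], period ℓ=2 (even) → k=1
step 0: (9, 1)  from 9·(1,0) + (0,1)
step 1: (28, 3)  from 3·(9,1) + (1,0)
→ (28, 3).  Check: 28²=784, 87·3²=783, difference 1.
(x_2, y_2) = (28·28 + 87·3·3, 28·3 + 3·28) = (1567, 168)
(x_3, y_3) = (28·1567 + 87·3·168, 28·168 + 3·1567) = (87724, 9405)
(x_4, y_4) = (28·87724 + 87·3·9405, 28·9405 + 3·87724) = (4910977, 526512)

28 3
1567 168
87724 9405
4910977 526512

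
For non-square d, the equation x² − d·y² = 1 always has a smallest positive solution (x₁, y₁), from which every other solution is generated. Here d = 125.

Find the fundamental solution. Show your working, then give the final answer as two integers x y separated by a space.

√125 → a₀=11, period (5,1,1,5,22); ℓ=5 odd so k=9
step 0: (11, 1)  from 11·(1,0) + (0,1)
…
step 2: (67, 6)  from 1·(56,5) + (11,1)
…
step 8: (167761, 15005)  from 1·(91444,8179) + (76317,6826)
step 9: (930249, 83204)  from 5·(167761,15005) + (91444,8179)
→ (930249, 83204).  Check: 930249²=865363202001, 125·83204²=865363202000, difference 1.

930249 83204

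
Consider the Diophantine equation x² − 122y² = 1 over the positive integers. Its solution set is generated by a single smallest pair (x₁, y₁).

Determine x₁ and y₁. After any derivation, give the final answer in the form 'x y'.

243 22

d=122: √d = [11; 22] (ℓ=1, odd), read p_1/q_1
i=0: a=11 ⇒ p=11, q=1
i=1: a=22 ⇒ p=243, q=22
fundamental: x₁=243, y₁=22  (since 59049 − 122·484 = 1)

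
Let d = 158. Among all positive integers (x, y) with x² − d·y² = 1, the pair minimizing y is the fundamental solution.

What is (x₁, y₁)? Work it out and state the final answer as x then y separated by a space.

7743 616

d=158: √d = [12; 1,1,3,12,3,1,1,24] (ℓ=8, even), read p_7/q_7
step 0: (12, 1)  from 12·(1,0) + (0,1)
step 1: (13, 1)  from 1·(12,1) + (1,0)
…
step 6: (4412, 351)  from 1·(3331,265) + (1081,86)
step 7: (7743, 616)  from 1·(4412,351) + (3331,265)
→ (7743, 616).  Check: 7743²=59954049, 158·616²=59954048, difference 1.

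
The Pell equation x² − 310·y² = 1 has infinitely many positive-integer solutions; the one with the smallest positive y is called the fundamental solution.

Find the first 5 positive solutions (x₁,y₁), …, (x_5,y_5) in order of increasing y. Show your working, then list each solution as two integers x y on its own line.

d=310: √d = [17; 1,1,1,1,5,…,1,1,34] (ℓ=16, even), read p_15/q_15
k=0  a_k=17  p_k/q_k = 17/1
…
k=2  a_k=1  p_k/q_k = 35/2
…
k=7  a_k=1  p_k/q_k = 2060/117
…
k=10  a_k=3  p_k/q_k = 28928/1643
…
k=13  a_k=1  p_k/q_k = 333702/18953
k=14  a_k=1  p_k/q_k = 515017/29251
k=15  a_k=1  p_k/q_k = 848719/48204
fundamental: x₁=848719, y₁=48204  (since 720323940961 − 310·2323625616 = 1)
k=2:  x_2 = 848719·848719+310·48204·48204 = 1440647881921,  y_2 = 848719·48204+48204·848719 = 81823301352
k=3:  x_3 = 848719·1440647881921+310·48204·81823301352 = 2445410459391369679,  y_3 = 848719·81823301352+48204·1440647881921 = 138889981000287972
k=4:  x_4 = 848719·2445410459391369679+310·48204·138889981000287972 = 4150932639366927117300481,  y_4 = 848719·138889981000287972+48204·2445410459391369679 = 235757131569084991314384
k=5:  x_5 = 848719·4150932639366927117300481+310·48204·235757131569084991314384 = 7045950797499272621676902497999,  y_5 = 848719·235757131569084991314384+48204·4150932639366927117300481 = 400183113896225599505705060220

848719 48204
1440647881921 81823301352
2445410459391369679 138889981000287972
4150932639366927117300481 235757131569084991314384
7045950797499272621676902497999 400183113896225599505705060220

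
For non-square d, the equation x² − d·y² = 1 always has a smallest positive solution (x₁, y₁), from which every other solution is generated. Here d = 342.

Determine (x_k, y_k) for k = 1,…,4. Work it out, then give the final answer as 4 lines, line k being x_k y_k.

37 2
2737 148
202501 10950
14982337 810152

d=342: √d = [18; 2,36] (ℓ=2, even), read p_1/q_1
step 0: (18, 1)  from 18·(1,0) + (0,1)
step 1: (37, 2)  from 2·(18,1) + (1,0)
(x₁, y₁) = (37, 2);  37² − 342·2² = 1 ✓
(x_2, y_2) = (37·37 + 342·2·2, 37·2 + 2·37) = (2737, 148)
(x_3, y_3) = (37·2737 + 342·2·148, 37·148 + 2·2737) = (202501, 10950)
(x_4, y_4) = (37·202501 + 342·2·10950, 37·10950 + 2·202501) = (14982337, 810152)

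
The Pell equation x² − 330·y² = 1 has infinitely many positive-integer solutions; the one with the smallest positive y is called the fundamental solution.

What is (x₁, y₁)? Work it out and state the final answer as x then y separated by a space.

109 6

√330 → a₀=18, period (6,36); ℓ=2 even so k=1
k=0  a_k=18  p_k/q_k = 18/1
k=1  a_k=6  p_k/q_k = 109/6
(x₁, y₁) = (109, 6);  109² − 330·6² = 1 ✓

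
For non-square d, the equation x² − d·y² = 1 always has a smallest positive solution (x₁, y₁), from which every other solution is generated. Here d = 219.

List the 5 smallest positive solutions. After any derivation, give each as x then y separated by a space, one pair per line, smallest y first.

√219 = [14; 1,3,1,28, …], period ℓ=4 (even) → k=3
step 0: (14, 1)  from 14·(1,0) + (0,1)
step 1: (15, 1)  from 1·(14,1) + (1,0)
step 2: (59, 4)  from 3·(15,1) + (14,1)
step 3: (74, 5)  from 1·(59,4) + (15,1)
→ (74, 5).  Check: 74²=5476, 219·5²=5475, difference 1.
(74+5√219)^2 = 10951 + 740√219
(74+5√219)^3 = 1620674 + 109515√219
(74+5√219)^4 = 239848801 + 16207480√219
(74+5√219)^5 = 35496001874 + 2398597525√219

74 5
10951 740
1620674 109515
239848801 16207480
35496001874 2398597525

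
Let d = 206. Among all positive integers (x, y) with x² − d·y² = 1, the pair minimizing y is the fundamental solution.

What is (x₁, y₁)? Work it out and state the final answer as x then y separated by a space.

[14; 2,1,5,14,5,1,2,28] for √206; ℓ=8 ⇒ convergent index 7
i=0: a=14 ⇒ p=14, q=1
i=1: a=2 ⇒ p=29, q=2
i=2: a=1 ⇒ p=43, q=3
i=3: a=5 ⇒ p=244, q=17
i=4: a=14 ⇒ p=3459, q=241
i=5: a=5 ⇒ p=17539, q=1222
i=6: a=1 ⇒ p=20998, q=1463
i=7: a=2 ⇒ p=59535, q=4148
→ (59535, 4148).  Check: 59535²=3544416225, 206·4148²=3544416224, difference 1.

59535 4148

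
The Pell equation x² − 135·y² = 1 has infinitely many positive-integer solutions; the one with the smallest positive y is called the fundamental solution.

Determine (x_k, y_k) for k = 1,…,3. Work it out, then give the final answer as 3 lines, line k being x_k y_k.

√135 → a₀=11, period (1,1,1,1,1,1,1,22); ℓ=8 even so k=7
i=0: a=11 ⇒ p=11, q=1
i=1: a=1 ⇒ p=12, q=1
…
i=4: a=1 ⇒ p=58, q=5
…
i=6: a=1 ⇒ p=151, q=13
i=7: a=1 ⇒ p=244, q=21
(x₁, y₁) = (244, 21);  244² − 135·21² = 1 ✓
n=2: (244,21)∘(244,21) = (244·244+135·21·21, 244·21+21·244) = (119071,10248)
n=3: (119071,10248)∘(244,21) = (244·119071+135·21·10248, 244·10248+21·119071) = (58106404,5001003)

244 21
119071 10248
58106404 5001003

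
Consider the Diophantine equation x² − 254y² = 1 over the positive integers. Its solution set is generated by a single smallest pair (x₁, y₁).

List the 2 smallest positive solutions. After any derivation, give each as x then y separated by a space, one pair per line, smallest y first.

255 16
130049 8160

√254 → a₀=15, period (1,14,1,30); ℓ=4 even so k=3
a_0=15:  p_0=15·1+0=15,  q_0=15·0+1=1
…
a_2=14:  p_2=14·16+15=239,  q_2=14·1+1=15
a_3=1:  p_3=1·239+16=255,  q_3=1·15+1=16
(x₁, y₁) = (255, 16);  255² − 254·16² = 1 ✓
k=2:  x_2 = 255·255+254·16·16 = 130049,  y_2 = 255·16+16·255 = 8160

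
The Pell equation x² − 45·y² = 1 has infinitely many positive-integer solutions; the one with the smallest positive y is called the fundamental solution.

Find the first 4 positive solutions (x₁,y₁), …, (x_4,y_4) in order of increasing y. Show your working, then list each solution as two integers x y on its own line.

[6; 1,2,2,2,1,12] for √45; ℓ=6 ⇒ convergent index 5
k=0  a_k=6  p_k/q_k = 6/1
k=1  a_k=1  p_k/q_k = 7/1
k=2  a_k=2  p_k/q_k = 20/3
k=3  a_k=2  p_k/q_k = 47/7
k=4  a_k=2  p_k/q_k = 114/17
k=5  a_k=1  p_k/q_k = 161/24
fundamental: x₁=161, y₁=24  (since 25921 − 45·576 = 1)
(x_2, y_2) = (161·161 + 45·24·24, 161·24 + 24·161) = (51841, 7728)
(x_3, y_3) = (161·51841 + 45·24·7728, 161·7728 + 24·51841) = (16692641, 2488392)
(x_4, y_4) = (161·16692641 + 45·24·2488392, 161·2488392 + 24·16692641) = (5374978561, 801254496)

161 24
51841 7728
16692641 2488392
5374978561 801254496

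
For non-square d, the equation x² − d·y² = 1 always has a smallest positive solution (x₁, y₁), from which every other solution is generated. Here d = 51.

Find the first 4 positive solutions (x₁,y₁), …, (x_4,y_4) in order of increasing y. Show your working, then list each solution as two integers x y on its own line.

√51 = [7; 7,14, …], period ℓ=2 (even) → k=1
step 0: (7, 1)  from 7·(1,0) + (0,1)
step 1: (50, 7)  from 7·(7,1) + (1,0)
(x₁, y₁) = (50, 7);  50² − 51·7² = 1 ✓
k=2:  x_2 = 50·50+51·7·7 = 4999,  y_2 = 50·7+7·50 = 700
k=3:  x_3 = 50·4999+51·7·700 = 499850,  y_3 = 50·700+7·4999 = 69993
k=4:  x_4 = 50·499850+51·7·69993 = 49980001,  y_4 = 50·69993+7·499850 = 6998600

50 7
4999 700
499850 69993
49980001 6998600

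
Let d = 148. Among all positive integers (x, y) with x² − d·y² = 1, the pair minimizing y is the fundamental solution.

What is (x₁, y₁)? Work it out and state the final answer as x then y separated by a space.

73 6

[12; 6,24] for √148; ℓ=2 ⇒ convergent index 1
a_0=12:  p_0=12·1+0=12,  q_0=12·0+1=1
a_1=6:  p_1=6·12+1=73,  q_1=6·1+0=6
(x₁, y₁) = (73, 6);  73² − 148·6² = 1 ✓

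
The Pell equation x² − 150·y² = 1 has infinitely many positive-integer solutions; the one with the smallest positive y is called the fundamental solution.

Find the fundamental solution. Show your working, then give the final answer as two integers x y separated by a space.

√150 = [12; 4,24, …], period ℓ=2 (even) → k=1
i=0: a=12 ⇒ p=12, q=1
i=1: a=4 ⇒ p=49, q=4
fundamental: x₁=49, y₁=4  (since 2401 − 150·16 = 1)

49 4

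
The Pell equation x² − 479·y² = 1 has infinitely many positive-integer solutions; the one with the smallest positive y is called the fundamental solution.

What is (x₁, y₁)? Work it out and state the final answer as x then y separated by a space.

2989440 136591

d=479: √d = [21; 1,7,1,3,2,21,2,3,1,7,1,42] (ℓ=12, even), read p_11/q_11
k=0  a_k=21  p_k/q_k = 21/1
…
k=3  a_k=1  p_k/q_k = 197/9
k=4  a_k=3  p_k/q_k = 766/35
k=5  a_k=2  p_k/q_k = 1729/79
…
k=9  a_k=1  p_k/q_k = 340591/15562
k=10  a_k=7  p_k/q_k = 2648849/121029
k=11  a_k=1  p_k/q_k = 2989440/136591
fundamental: x₁=2989440, y₁=136591  (since 8936751513600 − 479·18657101281 = 1)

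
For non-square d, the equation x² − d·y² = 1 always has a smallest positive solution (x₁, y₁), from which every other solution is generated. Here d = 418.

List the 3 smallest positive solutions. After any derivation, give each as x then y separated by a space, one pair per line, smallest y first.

√418 → a₀=20, period (2,4,20,4,2,40); ℓ=6 even so k=5
step 0: (20, 1)  from 20·(1,0) + (0,1)
step 1: (41, 2)  from 2·(20,1) + (1,0)
step 2: (184, 9)  from 4·(41,2) + (20,1)
step 3: (3721, 182)  from 20·(184,9) + (41,2)
step 4: (15068, 737)  from 4·(3721,182) + (184,9)
step 5: (33857, 1656)  from 2·(15068,737) + (3721,182)
fundamental: x₁=33857, y₁=1656  (since 1146296449 − 418·2742336 = 1)
n=2: (33857,1656)∘(33857,1656) = (33857·33857+418·1656·1656, 33857·1656+1656·33857) = (2292592897,112134384)
n=3: (2292592897,112134384)∘(33857,1656) = (33857·2292592897+418·1656·112134384, 33857·112134384+1656·2292592897) = (155240635393601,7593067676520)

33857 1656
2292592897 112134384
155240635393601 7593067676520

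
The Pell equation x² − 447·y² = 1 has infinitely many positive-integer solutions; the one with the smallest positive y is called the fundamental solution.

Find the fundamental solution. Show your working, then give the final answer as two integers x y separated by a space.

[21; 7,42] for √447; ℓ=2 ⇒ convergent index 1
k=0  a_k=21  p_k/q_k = 21/1
k=1  a_k=7  p_k/q_k = 148/7
(x₁, y₁) = (148, 7);  148² − 447·7² = 1 ✓

148 7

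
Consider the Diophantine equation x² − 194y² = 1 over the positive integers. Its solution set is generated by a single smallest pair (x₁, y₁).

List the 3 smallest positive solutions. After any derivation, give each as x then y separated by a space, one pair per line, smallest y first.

√194 → a₀=13, period (1,12,1,26); ℓ=4 even so k=3
i=0: a=13 ⇒ p=13, q=1
i=1: a=1 ⇒ p=14, q=1
i=2: a=12 ⇒ p=181, q=13
i=3: a=1 ⇒ p=195, q=14
(x₁, y₁) = (195, 14);  195² − 194·14² = 1 ✓
k=2:  x_2 = 195·195+194·14·14 = 76049,  y_2 = 195·14+14·195 = 5460
k=3:  x_3 = 195·76049+194·14·5460 = 29658915,  y_3 = 195·5460+14·76049 = 2129386

195 14
76049 5460
29658915 2129386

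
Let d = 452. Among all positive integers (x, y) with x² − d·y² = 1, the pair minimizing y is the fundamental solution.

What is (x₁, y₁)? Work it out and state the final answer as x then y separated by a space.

1204353 56648

[21; 3,1,5,3,10,3,5,1,3,42] for √452; ℓ=10 ⇒ convergent index 9
i=0: a=21 ⇒ p=21, q=1
…
i=2: a=1 ⇒ p=85, q=4
i=3: a=5 ⇒ p=489, q=23
…
i=5: a=10 ⇒ p=16009, q=753
…
i=7: a=5 ⇒ p=263904, q=12413
i=8: a=1 ⇒ p=313483, q=14745
i=9: a=3 ⇒ p=1204353, q=56648
fundamental: x₁=1204353, y₁=56648  (since 1450466148609 − 452·3208995904 = 1)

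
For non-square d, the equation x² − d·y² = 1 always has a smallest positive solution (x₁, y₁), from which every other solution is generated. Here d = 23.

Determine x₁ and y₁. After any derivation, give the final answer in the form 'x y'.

24 5

d=23: √d = [4; 1,3,1,8] (ℓ=4, even), read p_3/q_3
k=0  a_k=4  p_k/q_k = 4/1
k=1  a_k=1  p_k/q_k = 5/1
k=2  a_k=3  p_k/q_k = 19/4
k=3  a_k=1  p_k/q_k = 24/5
fundamental: x₁=24, y₁=5  (since 576 − 23·25 = 1)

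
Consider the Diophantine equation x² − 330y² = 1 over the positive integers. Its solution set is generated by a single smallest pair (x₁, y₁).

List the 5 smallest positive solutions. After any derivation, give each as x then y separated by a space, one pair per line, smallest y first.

[18; 6,36] for √330; ℓ=2 ⇒ convergent index 1
a_0=18:  p_0=18·1+0=18,  q_0=18·0+1=1
a_1=6:  p_1=6·18+1=109,  q_1=6·1+0=6
fundamental: x₁=109, y₁=6  (since 11881 − 330·36 = 1)
n=2: (109,6)∘(109,6) = (109·109+330·6·6, 109·6+6·109) = (23761,1308)
n=3: (23761,1308)∘(109,6) = (109·23761+330·6·1308, 109·1308+6·23761) = (5179789,285138)
n=4: (5179789,285138)∘(109,6) = (109·5179789+330·6·285138, 109·285138+6·5179789) = (1129170241,62158776)
n=5: (1129170241,62158776)∘(109,6) = (109·1129170241+330·6·62158776, 109·62158776+6·1129170241) = (246153932749,13550328030)

109 6
23761 1308
5179789 285138
1129170241 62158776
246153932749 13550328030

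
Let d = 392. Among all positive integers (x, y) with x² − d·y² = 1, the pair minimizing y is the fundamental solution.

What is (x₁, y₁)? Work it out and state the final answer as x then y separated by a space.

99 5

d=392: √d = [19; 1,3,1,38] (ℓ=4, even), read p_3/q_3
k=0  a_k=19  p_k/q_k = 19/1
k=1  a_k=1  p_k/q_k = 20/1
k=2  a_k=3  p_k/q_k = 79/4
k=3  a_k=1  p_k/q_k = 99/5
fundamental: x₁=99, y₁=5  (since 9801 − 392·25 = 1)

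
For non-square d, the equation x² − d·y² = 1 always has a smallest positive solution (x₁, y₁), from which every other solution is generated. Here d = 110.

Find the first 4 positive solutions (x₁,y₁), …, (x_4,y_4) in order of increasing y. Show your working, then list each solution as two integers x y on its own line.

21 2
881 84
36981 3526
1552321 148008

d=110: √d = [10; 2,20] (ℓ=2, even), read p_1/q_1
i=0: a=10 ⇒ p=10, q=1
i=1: a=2 ⇒ p=21, q=2
fundamental: x₁=21, y₁=2  (since 441 − 110·4 = 1)
n=2: (21,2)∘(21,2) = (21·21+110·2·2, 21·2+2·21) = (881,84)
n=3: (881,84)∘(21,2) = (21·881+110·2·84, 21·84+2·881) = (36981,3526)
n=4: (36981,3526)∘(21,2) = (21·36981+110·2·3526, 21·3526+2·36981) = (1552321,148008)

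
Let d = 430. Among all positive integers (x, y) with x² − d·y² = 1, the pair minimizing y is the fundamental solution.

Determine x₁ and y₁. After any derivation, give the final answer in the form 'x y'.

2862251 138030

√430 → a₀=20, period (1,2,1,3,1,…,2,1,40); ℓ=14 even so k=13
a_0=20:  p_0=20·1+0=20,  q_0=20·0+1=1
…
a_2=2:  p_2=2·21+20=62,  q_2=2·1+1=3
…
a_6=6:  p_6=6·394+311=2675,  q_6=6·19+15=129
a_7=8:  p_7=8·2675+394=21794,  q_7=8·129+19=1051
…
a_9=1:  p_9=1·133439+21794=155233,  q_9=1·6435+1051=7486
a_10=3:  p_10=3·155233+133439=599138,  q_10=3·7486+6435=28893
a_11=1:  p_11=1·599138+155233=754371,  q_11=1·28893+7486=36379
a_12=2:  p_12=2·754371+599138=2107880,  q_12=2·36379+28893=101651
a_13=1:  p_13=1·2107880+754371=2862251,  q_13=1·101651+36379=138030
(x₁, y₁) = (2862251, 138030);  2862251² − 430·138030² = 1 ✓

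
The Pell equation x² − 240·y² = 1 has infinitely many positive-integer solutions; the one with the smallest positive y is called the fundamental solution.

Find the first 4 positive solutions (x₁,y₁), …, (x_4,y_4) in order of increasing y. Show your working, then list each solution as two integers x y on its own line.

d=240: √d = [15; 2,30] (ℓ=2, even), read p_1/q_1
k=0  a_k=15  p_k/q_k = 15/1
k=1  a_k=2  p_k/q_k = 31/2
→ (31, 2).  Check: 31²=961, 240·2²=960, difference 1.
(x_2, y_2) = (31·31 + 240·2·2, 31·2 + 2·31) = (1921, 124)
(x_3, y_3) = (31·1921 + 240·2·124, 31·124 + 2·1921) = (119071, 7686)
(x_4, y_4) = (31·119071 + 240·2·7686, 31·7686 + 2·119071) = (7380481, 476408)

31 2
1921 124
119071 7686
7380481 476408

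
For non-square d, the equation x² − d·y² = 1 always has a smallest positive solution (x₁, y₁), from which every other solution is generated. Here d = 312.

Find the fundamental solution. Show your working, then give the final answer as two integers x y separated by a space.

√312 = [17; 1,1,1,34, …], period ℓ=4 (even) → k=3
k=0  a_k=17  p_k/q_k = 17/1
…
k=2  a_k=1  p_k/q_k = 35/2
k=3  a_k=1  p_k/q_k = 53/3
→ (53, 3).  Check: 53²=2809, 312·3²=2808, difference 1.

53 3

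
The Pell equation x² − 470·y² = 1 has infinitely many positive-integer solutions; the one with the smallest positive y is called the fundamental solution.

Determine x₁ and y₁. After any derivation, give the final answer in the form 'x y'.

[21; 1,2,8,2,1,42] for √470; ℓ=6 ⇒ convergent index 5
a_0=21:  p_0=21·1+0=21,  q_0=21·0+1=1
a_1=1:  p_1=1·21+1=22,  q_1=1·1+0=1
…
a_3=8:  p_3=8·65+22=542,  q_3=8·3+1=25
a_4=2:  p_4=2·542+65=1149,  q_4=2·25+3=53
a_5=1:  p_5=1·1149+542=1691,  q_5=1·53+25=78
→ (1691, 78).  Check: 1691²=2859481, 470·78²=2859480, difference 1.

1691 78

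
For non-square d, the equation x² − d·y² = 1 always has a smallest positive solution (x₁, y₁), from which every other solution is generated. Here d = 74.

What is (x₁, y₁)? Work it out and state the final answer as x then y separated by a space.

3699 430

√74 = [8; 1,1,1,1,16, …], period ℓ=5 (odd) → k=9
step 0: (8, 1)  from 8·(1,0) + (0,1)
…
step 2: (17, 2)  from 1·(9,1) + (8,1)
step 3: (26, 3)  from 1·(17,2) + (9,1)
step 4: (43, 5)  from 1·(26,3) + (17,2)
step 5: (714, 83)  from 16·(43,5) + (26,3)
step 6: (757, 88)  from 1·(714,83) + (43,5)
…
step 8: (2228, 259)  from 1·(1471,171) + (757,88)
step 9: (3699, 430)  from 1·(2228,259) + (1471,171)
(x₁, y₁) = (3699, 430);  3699² − 74·430² = 1 ✓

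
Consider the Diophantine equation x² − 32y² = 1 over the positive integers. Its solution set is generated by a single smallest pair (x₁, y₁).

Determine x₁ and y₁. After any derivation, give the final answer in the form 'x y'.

17 3

√32 → a₀=5, period (1,1,1,10); ℓ=4 even so k=3
i=0: a=5 ⇒ p=5, q=1
…
i=2: a=1 ⇒ p=11, q=2
i=3: a=1 ⇒ p=17, q=3
fundamental: x₁=17, y₁=3  (since 289 − 32·9 = 1)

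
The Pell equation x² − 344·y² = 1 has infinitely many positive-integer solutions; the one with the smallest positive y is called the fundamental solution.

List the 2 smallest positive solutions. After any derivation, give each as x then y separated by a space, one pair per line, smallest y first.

10405 561
216528049 11674410

√344 → a₀=18, period (1,1,4,1,3,1,4,1,1,36); ℓ=10 even so k=9
step 0: (18, 1)  from 18·(1,0) + (0,1)
step 1: (19, 1)  from 1·(18,1) + (1,0)
…
step 4: (204, 11)  from 1·(167,9) + (37,2)
…
step 8: (5694, 307)  from 1·(4711,254) + (983,53)
step 9: (10405, 561)  from 1·(5694,307) + (4711,254)
fundamental: x₁=10405, y₁=561  (since 108264025 − 344·314721 = 1)
(x_2, y_2) = (10405·10405 + 344·561·561, 10405·561 + 561·10405) = (216528049, 11674410)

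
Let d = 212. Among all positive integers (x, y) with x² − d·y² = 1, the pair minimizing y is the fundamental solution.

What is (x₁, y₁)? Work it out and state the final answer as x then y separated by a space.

66249 4550

√212 → a₀=14, period (1,1,3,1,1,…,1,1,28); ℓ=14 even so k=13
i=0: a=14 ⇒ p=14, q=1
i=1: a=1 ⇒ p=15, q=1
…
i=5: a=1 ⇒ p=233, q=16
i=6: a=1 ⇒ p=364, q=25
i=7: a=6 ⇒ p=2417, q=166
…
i=12: a=1 ⇒ p=37114, q=2549
i=13: a=1 ⇒ p=66249, q=4550
(x₁, y₁) = (66249, 4550);  66249² − 212·4550² = 1 ✓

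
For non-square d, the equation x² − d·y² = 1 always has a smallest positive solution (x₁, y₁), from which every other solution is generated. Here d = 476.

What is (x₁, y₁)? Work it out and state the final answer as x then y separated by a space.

[21; 1,4,2,10,2,4,1,42] for √476; ℓ=8 ⇒ convergent index 7
k=0  a_k=21  p_k/q_k = 21/1
k=1  a_k=1  p_k/q_k = 22/1
…
k=3  a_k=2  p_k/q_k = 240/11
…
k=5  a_k=2  p_k/q_k = 5258/241
k=6  a_k=4  p_k/q_k = 23541/1079
k=7  a_k=1  p_k/q_k = 28799/1320
→ (28799, 1320).  Check: 28799²=829382401, 476·1320²=829382400, difference 1.

28799 1320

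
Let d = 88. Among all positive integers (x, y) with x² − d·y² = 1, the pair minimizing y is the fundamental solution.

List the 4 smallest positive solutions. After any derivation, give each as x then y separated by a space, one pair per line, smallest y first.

[9; 2,1,1,1,2,18] for √88; ℓ=6 ⇒ convergent index 5
step 0: (9, 1)  from 9·(1,0) + (0,1)
…
step 3: (47, 5)  from 1·(28,3) + (19,2)
step 4: (75, 8)  from 1·(47,5) + (28,3)
step 5: (197, 21)  from 2·(75,8) + (47,5)
(x₁, y₁) = (197, 21);  197² − 88·21² = 1 ✓
n=2: (197,21)∘(197,21) = (197·197+88·21·21, 197·21+21·197) = (77617,8274)
n=3: (77617,8274)∘(197,21) = (197·77617+88·21·8274, 197·8274+21·77617) = (30580901,3259935)
n=4: (30580901,3259935)∘(197,21) = (197·30580901+88·21·3259935, 197·3259935+21·30580901) = (12048797377,1284406116)

197 21
77617 8274
30580901 3259935
12048797377 1284406116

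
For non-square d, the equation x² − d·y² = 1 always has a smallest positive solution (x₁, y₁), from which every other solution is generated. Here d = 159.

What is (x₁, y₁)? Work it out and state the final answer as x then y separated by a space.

d=159: √d = [12; 1,1,1,1,3,1,1,1,1,24] (ℓ=10, even), read p_9/q_9
i=0: a=12 ⇒ p=12, q=1
i=1: a=1 ⇒ p=13, q=1
…
i=3: a=1 ⇒ p=38, q=3
…
i=6: a=1 ⇒ p=290, q=23
i=7: a=1 ⇒ p=517, q=41
i=8: a=1 ⇒ p=807, q=64
i=9: a=1 ⇒ p=1324, q=105
(x₁, y₁) = (1324, 105);  1324² − 159·105² = 1 ✓

1324 105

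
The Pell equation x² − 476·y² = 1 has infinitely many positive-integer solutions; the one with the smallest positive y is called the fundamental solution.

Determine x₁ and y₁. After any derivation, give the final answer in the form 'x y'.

28799 1320

[21; 1,4,2,10,2,4,1,42] for √476; ℓ=8 ⇒ convergent index 7
i=0: a=21 ⇒ p=21, q=1
…
i=2: a=4 ⇒ p=109, q=5
i=3: a=2 ⇒ p=240, q=11
…
i=6: a=4 ⇒ p=23541, q=1079
i=7: a=1 ⇒ p=28799, q=1320
fundamental: x₁=28799, y₁=1320  (since 829382401 − 476·1742400 = 1)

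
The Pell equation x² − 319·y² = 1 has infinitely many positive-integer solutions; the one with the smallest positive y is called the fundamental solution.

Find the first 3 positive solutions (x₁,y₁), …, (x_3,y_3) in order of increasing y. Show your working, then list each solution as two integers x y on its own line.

d=319: √d = [17; 1,6,5,1,4,…,6,1,34] (ℓ=14, even), read p_13/q_13
k=0  a_k=17  p_k/q_k = 17/1
…
k=4  a_k=1  p_k/q_k = 768/43
…
k=7  a_k=1  p_k/q_k = 15628/875
…
k=10  a_k=1  p_k/q_k = 309613/17335
…
k=12  a_k=6  p_k/q_k = 11102899/621643
k=13  a_k=1  p_k/q_k = 12901780/722361
fundamental: x₁=12901780, y₁=722361  (since 166455927168400 − 319·521805414321 = 1)
(x_2, y_2) = (12901780·12901780 + 319·722361·722361, 12901780·722361 + 722361·12901780) = (332911854336799, 18639485405160)
(x_3, y_3) = (12901780·332911854336799 + 319·722361·18639485405160, 12901780·18639485405160 + 722361·332911854336799) = (8590311008090840302660, 480965080021169647239)

12901780 722361
332911854336799 18639485405160
8590311008090840302660 480965080021169647239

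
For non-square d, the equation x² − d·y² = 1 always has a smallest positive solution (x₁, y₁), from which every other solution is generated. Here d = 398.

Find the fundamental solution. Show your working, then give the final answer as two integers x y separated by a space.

[19; 1,18,1,38] for √398; ℓ=4 ⇒ convergent index 3
a_0=19:  p_0=19·1+0=19,  q_0=19·0+1=1
…
a_2=18:  p_2=18·20+19=379,  q_2=18·1+1=19
a_3=1:  p_3=1·379+20=399,  q_3=1·19+1=20
(x₁, y₁) = (399, 20);  399² − 398·20² = 1 ✓

399 20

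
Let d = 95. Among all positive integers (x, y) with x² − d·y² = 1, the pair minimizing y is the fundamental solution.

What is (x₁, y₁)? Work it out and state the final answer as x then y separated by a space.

d=95: √d = [9; 1,2,1,18] (ℓ=4, even), read p_3/q_3
i=0: a=9 ⇒ p=9, q=1
i=1: a=1 ⇒ p=10, q=1
i=2: a=2 ⇒ p=29, q=3
i=3: a=1 ⇒ p=39, q=4
→ (39, 4).  Check: 39²=1521, 95·4²=1520, difference 1.

39 4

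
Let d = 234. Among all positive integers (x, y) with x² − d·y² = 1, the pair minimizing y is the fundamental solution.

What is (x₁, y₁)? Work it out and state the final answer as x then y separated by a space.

5201 340

d=234: √d = [15; 3,2,1,2,1,2,3,30] (ℓ=8, even), read p_7/q_7
a_0=15:  p_0=15·1+0=15,  q_0=15·0+1=1
a_1=3:  p_1=3·15+1=46,  q_1=3·1+0=3
a_2=2:  p_2=2·46+15=107,  q_2=2·3+1=7
a_3=1:  p_3=1·107+46=153,  q_3=1·7+3=10
…
a_5=1:  p_5=1·413+153=566,  q_5=1·27+10=37
a_6=2:  p_6=2·566+413=1545,  q_6=2·37+27=101
a_7=3:  p_7=3·1545+566=5201,  q_7=3·101+37=340
fundamental: x₁=5201, y₁=340  (since 27050401 − 234·115600 = 1)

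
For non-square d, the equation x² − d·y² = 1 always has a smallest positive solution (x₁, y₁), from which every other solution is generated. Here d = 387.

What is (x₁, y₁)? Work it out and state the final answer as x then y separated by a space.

3482 177

[19; 1,2,19,2,1,38] for √387; ℓ=6 ⇒ convergent index 5
k=0  a_k=19  p_k/q_k = 19/1
…
k=4  a_k=2  p_k/q_k = 2341/119
k=5  a_k=1  p_k/q_k = 3482/177
fundamental: x₁=3482, y₁=177  (since 12124324 − 387·31329 = 1)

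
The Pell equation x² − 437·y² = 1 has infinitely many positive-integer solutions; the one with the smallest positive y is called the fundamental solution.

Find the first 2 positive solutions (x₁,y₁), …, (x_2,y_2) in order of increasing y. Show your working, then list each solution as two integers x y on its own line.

√437 → a₀=20, period (1,9,2,9,1,40); ℓ=6 even so k=5
k=0  a_k=20  p_k/q_k = 20/1
…
k=2  a_k=9  p_k/q_k = 209/10
k=3  a_k=2  p_k/q_k = 439/21
k=4  a_k=9  p_k/q_k = 4160/199
k=5  a_k=1  p_k/q_k = 4599/220
fundamental: x₁=4599, y₁=220  (since 21150801 − 437·48400 = 1)
n=2: (4599,220)∘(4599,220) = (4599·4599+437·220·220, 4599·220+220·4599) = (42301601,2023560)

4599 220
42301601 2023560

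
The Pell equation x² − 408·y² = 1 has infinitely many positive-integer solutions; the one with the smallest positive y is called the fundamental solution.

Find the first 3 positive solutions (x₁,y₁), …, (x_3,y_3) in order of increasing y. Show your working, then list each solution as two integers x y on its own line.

101 5
20401 1010
4120901 204015

√408 → a₀=20, period (5,40); ℓ=2 even so k=1
k=0  a_k=20  p_k/q_k = 20/1
k=1  a_k=5  p_k/q_k = 101/5
fundamental: x₁=101, y₁=5  (since 10201 − 408·25 = 1)
n=2: (101,5)∘(101,5) = (101·101+408·5·5, 101·5+5·101) = (20401,1010)
n=3: (20401,1010)∘(101,5) = (101·20401+408·5·1010, 101·1010+5·20401) = (4120901,204015)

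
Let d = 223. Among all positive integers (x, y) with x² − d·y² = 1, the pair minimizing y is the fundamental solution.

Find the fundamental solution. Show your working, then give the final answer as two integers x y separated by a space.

d=223: √d = [14; 1,13,1,28] (ℓ=4, even), read p_3/q_3
a_0=14:  p_0=14·1+0=14,  q_0=14·0+1=1
a_1=1:  p_1=1·14+1=15,  q_1=1·1+0=1
a_2=13:  p_2=13·15+14=209,  q_2=13·1+1=14
a_3=1:  p_3=1·209+15=224,  q_3=1·14+1=15
fundamental: x₁=224, y₁=15  (since 50176 − 223·225 = 1)

224 15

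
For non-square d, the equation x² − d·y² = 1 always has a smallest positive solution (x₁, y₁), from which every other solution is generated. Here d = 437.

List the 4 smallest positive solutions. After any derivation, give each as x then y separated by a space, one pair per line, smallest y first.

√437 = [20; 1,9,2,9,1,40, …], period ℓ=6 (even) → k=5
step 0: (20, 1)  from 20·(1,0) + (0,1)
step 1: (21, 1)  from 1·(20,1) + (1,0)
step 2: (209, 10)  from 9·(21,1) + (20,1)
step 3: (439, 21)  from 2·(209,10) + (21,1)
step 4: (4160, 199)  from 9·(439,21) + (209,10)
step 5: (4599, 220)  from 1·(4160,199) + (439,21)
(x₁, y₁) = (4599, 220);  4599² − 437·220² = 1 ✓
k=2:  x_2 = 4599·4599+437·220·220 = 42301601,  y_2 = 4599·220+220·4599 = 2023560
k=3:  x_3 = 4599·42301601+437·220·2023560 = 389090121399,  y_3 = 4599·2023560+220·42301601 = 18612704660
k=4:  x_4 = 4599·389090121399+437·220·18612704660 = 3578850894326401,  y_4 = 4599·18612704660+220·389090121399 = 171199655439120

4599 220
42301601 2023560
389090121399 18612704660
3578850894326401 171199655439120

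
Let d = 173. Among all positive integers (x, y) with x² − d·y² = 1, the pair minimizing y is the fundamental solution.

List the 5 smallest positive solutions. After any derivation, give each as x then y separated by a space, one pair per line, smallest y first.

2499849 190060
12498490045601 950242601880
62488675684008728649 4750926036134042180
312424506839974574118902401 23753195401006348176659760
1562028181998744709597444087746249 118758803540015886040113314710300

[13; 6,1,1,6,26] for √173; ℓ=5 ⇒ convergent index 9
k=0  a_k=13  p_k/q_k = 13/1
k=1  a_k=6  p_k/q_k = 79/6
k=2  a_k=1  p_k/q_k = 92/7
k=3  a_k=1  p_k/q_k = 171/13
k=4  a_k=6  p_k/q_k = 1118/85
k=5  a_k=26  p_k/q_k = 29239/2223
k=6  a_k=6  p_k/q_k = 176552/13423
…
k=8  a_k=1  p_k/q_k = 382343/29069
k=9  a_k=6  p_k/q_k = 2499849/190060
(x₁, y₁) = (2499849, 190060);  2499849² − 173·190060² = 1 ✓
(x_2, y_2) = (2499849·2499849 + 173·190060·190060, 2499849·190060 + 190060·2499849) = (12498490045601, 950242601880)
(x_3, y_3) = (2499849·12498490045601 + 173·190060·950242601880, 2499849·950242601880 + 190060·12498490045601) = (62488675684008728649, 4750926036134042180)
(x_4, y_4) = (2499849·62488675684008728649 + 173·190060·4750926036134042180, 2499849·4750926036134042180 + 190060·62488675684008728649) = (312424506839974574118902401, 23753195401006348176659760)
(x_5, y_5) = (2499849·312424506839974574118902401 + 173·190060·23753195401006348176659760, 2499849·23753195401006348176659760 + 190060·312424506839974574118902401) = (1562028181998744709597444087746249, 118758803540015886040113314710300)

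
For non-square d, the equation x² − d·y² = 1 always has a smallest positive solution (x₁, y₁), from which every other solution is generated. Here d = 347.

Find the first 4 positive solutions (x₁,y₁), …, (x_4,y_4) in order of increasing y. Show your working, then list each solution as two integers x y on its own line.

641602 34443
823306252807 44197395372
1056469876826312026 56714274530897445
1355666371822207590758497 72775983935101527618408

d=347: √d = [18; 1,1,1,2,4,…,1,1,36] (ℓ=14, even), read p_13/q_13
k=0  a_k=18  p_k/q_k = 18/1
k=1  a_k=1  p_k/q_k = 19/1
k=2  a_k=1  p_k/q_k = 37/2
…
k=5  a_k=4  p_k/q_k = 652/35
k=6  a_k=1  p_k/q_k = 801/43
…
k=8  a_k=1  p_k/q_k = 15070/809
k=9  a_k=4  p_k/q_k = 74549/4002
…
k=12  a_k=1  p_k/q_k = 402885/21628
k=13  a_k=1  p_k/q_k = 641602/34443
fundamental: x₁=641602, y₁=34443  (since 411653126404 − 347·1186320249 = 1)
(x_2, y_2) = (641602·641602 + 347·34443·34443, 641602·34443 + 34443·641602) = (823306252807, 44197395372)
(x_3, y_3) = (641602·823306252807 + 347·34443·44197395372, 641602·44197395372 + 34443·823306252807) = (1056469876826312026, 56714274530897445)
(x_4, y_4) = (641602·1056469876826312026 + 347·34443·56714274530897445, 641602·56714274530897445 + 34443·1056469876826312026) = (1355666371822207590758497, 72775983935101527618408)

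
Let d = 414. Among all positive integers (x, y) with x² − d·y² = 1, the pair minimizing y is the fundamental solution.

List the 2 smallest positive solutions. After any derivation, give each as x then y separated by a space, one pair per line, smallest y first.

√414 → a₀=20, period (2,1,7,2,7,1,2,40); ℓ=8 even so k=7
k=0  a_k=20  p_k/q_k = 20/1
k=1  a_k=2  p_k/q_k = 41/2
k=2  a_k=1  p_k/q_k = 61/3
k=3  a_k=7  p_k/q_k = 468/23
k=4  a_k=2  p_k/q_k = 997/49
k=5  a_k=7  p_k/q_k = 7447/366
k=6  a_k=1  p_k/q_k = 8444/415
k=7  a_k=2  p_k/q_k = 24335/1196
(x₁, y₁) = (24335, 1196);  24335² − 414·1196² = 1 ✓
(24335+1196√414)^2 = 1184384449 + 58209320√414

24335 1196
1184384449 58209320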